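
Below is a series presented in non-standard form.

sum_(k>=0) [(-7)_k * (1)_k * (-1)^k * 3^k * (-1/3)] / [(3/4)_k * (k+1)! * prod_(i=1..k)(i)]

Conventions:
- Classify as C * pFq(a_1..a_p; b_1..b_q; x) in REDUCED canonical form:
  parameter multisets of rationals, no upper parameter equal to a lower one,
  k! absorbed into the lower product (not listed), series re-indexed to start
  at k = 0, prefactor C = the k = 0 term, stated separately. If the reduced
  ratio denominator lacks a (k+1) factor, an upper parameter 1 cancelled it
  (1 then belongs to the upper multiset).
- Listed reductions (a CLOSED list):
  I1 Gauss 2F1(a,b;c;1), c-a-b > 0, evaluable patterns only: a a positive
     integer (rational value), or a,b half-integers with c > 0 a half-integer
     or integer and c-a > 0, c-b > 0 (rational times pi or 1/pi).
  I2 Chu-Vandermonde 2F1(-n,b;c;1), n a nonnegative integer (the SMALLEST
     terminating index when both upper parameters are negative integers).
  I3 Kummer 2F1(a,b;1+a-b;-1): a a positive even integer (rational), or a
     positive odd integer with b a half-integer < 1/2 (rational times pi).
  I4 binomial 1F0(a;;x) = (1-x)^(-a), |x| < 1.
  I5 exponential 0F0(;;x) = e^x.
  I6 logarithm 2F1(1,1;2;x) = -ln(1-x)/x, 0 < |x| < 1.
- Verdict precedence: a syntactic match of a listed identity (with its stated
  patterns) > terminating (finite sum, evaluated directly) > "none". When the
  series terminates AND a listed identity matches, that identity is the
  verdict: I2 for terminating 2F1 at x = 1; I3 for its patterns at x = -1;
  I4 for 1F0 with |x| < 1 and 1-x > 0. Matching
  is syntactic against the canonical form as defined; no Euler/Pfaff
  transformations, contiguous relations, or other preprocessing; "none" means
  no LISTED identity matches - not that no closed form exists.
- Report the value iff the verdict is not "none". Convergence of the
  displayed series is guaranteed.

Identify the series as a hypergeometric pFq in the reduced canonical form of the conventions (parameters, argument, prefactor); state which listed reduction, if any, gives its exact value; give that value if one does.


Reduced: x = -3, 2F2, upper = {-7, 1}, lower = {3/4, 2}, C = -1/3. Verdict: terminating - upper -7 stops the sum at k = 7; the 8 terms are added exactly. Value: -10411881/168245.

Structural cue: t_0 being -1/3, the product of the first k integers (C = -1/3, x = -3) is k!.
Consecutive-term ratio: r(k) = (-3) * (k-7) (k+1) / [(k+3/4) (k+2) (k+1)] - rational in k, leading ratio (-3); with t_0 = -1/3, classification follows.


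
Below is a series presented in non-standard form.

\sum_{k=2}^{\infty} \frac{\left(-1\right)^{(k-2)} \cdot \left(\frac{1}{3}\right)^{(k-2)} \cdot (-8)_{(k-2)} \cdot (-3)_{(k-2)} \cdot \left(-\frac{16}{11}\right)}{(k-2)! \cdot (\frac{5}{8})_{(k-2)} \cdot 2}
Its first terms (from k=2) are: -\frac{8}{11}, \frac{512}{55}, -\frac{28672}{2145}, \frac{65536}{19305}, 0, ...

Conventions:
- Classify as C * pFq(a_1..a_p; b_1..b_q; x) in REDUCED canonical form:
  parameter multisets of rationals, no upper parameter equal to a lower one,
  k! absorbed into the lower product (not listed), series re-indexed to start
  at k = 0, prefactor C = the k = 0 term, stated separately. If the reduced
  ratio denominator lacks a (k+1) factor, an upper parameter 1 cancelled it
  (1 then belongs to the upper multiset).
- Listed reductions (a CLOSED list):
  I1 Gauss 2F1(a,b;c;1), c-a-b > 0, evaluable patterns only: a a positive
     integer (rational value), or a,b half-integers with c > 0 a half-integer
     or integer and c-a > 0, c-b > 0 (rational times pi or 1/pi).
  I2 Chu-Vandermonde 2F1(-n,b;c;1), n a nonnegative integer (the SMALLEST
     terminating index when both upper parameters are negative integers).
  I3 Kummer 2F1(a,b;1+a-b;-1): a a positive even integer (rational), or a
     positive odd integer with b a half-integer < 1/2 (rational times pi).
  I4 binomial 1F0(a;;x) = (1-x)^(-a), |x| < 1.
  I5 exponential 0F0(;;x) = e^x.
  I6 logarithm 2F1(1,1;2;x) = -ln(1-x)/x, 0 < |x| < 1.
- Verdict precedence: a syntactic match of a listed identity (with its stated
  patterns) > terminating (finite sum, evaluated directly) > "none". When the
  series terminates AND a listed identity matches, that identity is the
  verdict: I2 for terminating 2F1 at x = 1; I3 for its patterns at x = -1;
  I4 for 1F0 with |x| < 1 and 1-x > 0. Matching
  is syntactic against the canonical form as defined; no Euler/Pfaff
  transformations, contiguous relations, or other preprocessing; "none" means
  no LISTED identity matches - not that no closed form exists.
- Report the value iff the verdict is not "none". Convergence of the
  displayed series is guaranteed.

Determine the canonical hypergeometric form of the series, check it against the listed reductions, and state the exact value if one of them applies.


The tell: t_0 being -\frac{8}{11}, the (-1)^k factor (C = -8/11) folds into the argument's sign.
Adjacent-term ratio: r(k) = -\frac{1}{3} * (k-8) (k-3) / [(k+\frac{5}{8}) (k+1)] - rational in k, leading ratio -\frac{1}{3}; with t_0 = -\frac{8}{11}, classification follows.

At argument -\frac{1}{3}: a 2F1 with upper {-8, -3}, lower {\frac{5}{8}}, scaled by C = -\frac{8}{11}. Verdict: terminating - upper -3 stops the sum at k = 3; the 4 terms are added exactly. Exact value: -\frac{488}{351}.


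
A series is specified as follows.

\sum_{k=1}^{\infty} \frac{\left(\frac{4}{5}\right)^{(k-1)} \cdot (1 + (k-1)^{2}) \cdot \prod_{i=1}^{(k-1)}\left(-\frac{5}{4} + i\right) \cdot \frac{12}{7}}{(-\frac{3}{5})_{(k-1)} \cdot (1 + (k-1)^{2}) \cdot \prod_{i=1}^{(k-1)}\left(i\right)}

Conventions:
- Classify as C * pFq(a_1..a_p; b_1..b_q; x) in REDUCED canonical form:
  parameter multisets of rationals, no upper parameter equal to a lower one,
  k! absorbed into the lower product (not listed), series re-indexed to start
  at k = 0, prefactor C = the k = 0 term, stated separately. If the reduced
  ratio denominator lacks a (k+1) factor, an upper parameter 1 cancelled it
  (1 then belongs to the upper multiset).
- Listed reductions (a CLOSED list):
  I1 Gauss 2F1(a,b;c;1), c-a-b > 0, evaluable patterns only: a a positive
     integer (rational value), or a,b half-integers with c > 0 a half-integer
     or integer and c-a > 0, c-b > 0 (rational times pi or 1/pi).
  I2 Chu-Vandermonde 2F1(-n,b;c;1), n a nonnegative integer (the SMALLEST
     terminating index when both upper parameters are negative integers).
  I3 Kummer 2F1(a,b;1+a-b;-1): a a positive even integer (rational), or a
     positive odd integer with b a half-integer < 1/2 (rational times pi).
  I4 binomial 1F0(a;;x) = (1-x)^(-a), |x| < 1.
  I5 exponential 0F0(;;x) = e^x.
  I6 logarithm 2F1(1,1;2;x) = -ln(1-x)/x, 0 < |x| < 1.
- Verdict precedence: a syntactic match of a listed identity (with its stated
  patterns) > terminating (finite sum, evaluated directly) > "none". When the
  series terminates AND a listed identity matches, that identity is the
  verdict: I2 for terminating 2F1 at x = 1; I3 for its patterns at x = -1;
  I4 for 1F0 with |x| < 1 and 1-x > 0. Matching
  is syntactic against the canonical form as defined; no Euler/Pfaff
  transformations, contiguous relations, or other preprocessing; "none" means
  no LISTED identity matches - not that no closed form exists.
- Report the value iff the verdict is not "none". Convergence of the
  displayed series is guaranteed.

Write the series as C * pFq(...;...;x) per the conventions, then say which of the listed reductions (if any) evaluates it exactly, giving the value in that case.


Prefactor \frac{12}{7}, argument \frac{4}{5}: 1F1 with upper {-\frac{1}{4}} over lower {-\frac{3}{5}}. Verdict: no listed reduction: x = \frac{4}{5} and upper {-\frac{1}{4}} fail every I1-I6 pattern.

The tell: with t_0 = \frac{12}{7}, the product of the first k integers (C = 12/7, x = 4/5) is k!.
Consecutive-term ratio: r(k) = \frac{4}{5} * (k-\frac{1}{4}) / [(k-\frac{3}{5}) (k+1)] - poly over poly, x = \frac{4}{5} from leading terms; C = \frac{12}{7} at k = 0.


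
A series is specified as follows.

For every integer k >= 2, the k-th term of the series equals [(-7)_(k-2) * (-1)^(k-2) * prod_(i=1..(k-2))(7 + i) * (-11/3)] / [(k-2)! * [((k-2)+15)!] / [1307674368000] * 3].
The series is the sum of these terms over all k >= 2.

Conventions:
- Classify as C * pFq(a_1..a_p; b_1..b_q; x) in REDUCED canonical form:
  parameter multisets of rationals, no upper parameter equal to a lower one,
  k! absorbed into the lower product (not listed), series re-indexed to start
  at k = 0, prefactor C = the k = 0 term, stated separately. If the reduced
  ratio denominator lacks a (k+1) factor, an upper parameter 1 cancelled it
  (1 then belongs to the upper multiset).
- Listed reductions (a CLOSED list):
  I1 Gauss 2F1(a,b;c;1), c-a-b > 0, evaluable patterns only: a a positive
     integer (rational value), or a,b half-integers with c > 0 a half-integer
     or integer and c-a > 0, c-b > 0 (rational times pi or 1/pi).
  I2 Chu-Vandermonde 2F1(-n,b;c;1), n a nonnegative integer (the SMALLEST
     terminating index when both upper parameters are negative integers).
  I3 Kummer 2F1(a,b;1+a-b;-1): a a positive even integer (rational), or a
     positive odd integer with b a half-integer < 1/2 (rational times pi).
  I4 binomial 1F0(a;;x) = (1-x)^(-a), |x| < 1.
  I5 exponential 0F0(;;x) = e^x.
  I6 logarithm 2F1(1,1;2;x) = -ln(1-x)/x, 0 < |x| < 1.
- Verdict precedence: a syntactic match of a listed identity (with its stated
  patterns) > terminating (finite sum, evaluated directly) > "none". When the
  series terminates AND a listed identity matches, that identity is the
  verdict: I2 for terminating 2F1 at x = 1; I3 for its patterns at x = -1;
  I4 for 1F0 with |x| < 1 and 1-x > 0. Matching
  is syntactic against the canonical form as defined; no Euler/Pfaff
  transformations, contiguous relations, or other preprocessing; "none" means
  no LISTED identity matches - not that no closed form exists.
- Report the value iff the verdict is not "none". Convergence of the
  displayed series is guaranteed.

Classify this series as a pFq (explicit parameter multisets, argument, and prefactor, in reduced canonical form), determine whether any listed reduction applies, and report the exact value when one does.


Key observation: from the first term -11/9: the denominator's factorial ratio (prefactor -11/9) is a lower Pochhammer.
Term ratio: r(k) = (-1) * (k-7) (k+8) / [(k+16) (k+1)] - poly over poly, x = (-1) from leading terms; C = -11/9 at k = 0.

The series (x = -1) is 2F1: upper {-7, 8}, lower {16}, prefactor -11/9. Verdict: Kummer (I3) fires (x = -1; c = 16 equals 1+a-b for upper {-7, 8}: listed pattern). Value: -143/6.


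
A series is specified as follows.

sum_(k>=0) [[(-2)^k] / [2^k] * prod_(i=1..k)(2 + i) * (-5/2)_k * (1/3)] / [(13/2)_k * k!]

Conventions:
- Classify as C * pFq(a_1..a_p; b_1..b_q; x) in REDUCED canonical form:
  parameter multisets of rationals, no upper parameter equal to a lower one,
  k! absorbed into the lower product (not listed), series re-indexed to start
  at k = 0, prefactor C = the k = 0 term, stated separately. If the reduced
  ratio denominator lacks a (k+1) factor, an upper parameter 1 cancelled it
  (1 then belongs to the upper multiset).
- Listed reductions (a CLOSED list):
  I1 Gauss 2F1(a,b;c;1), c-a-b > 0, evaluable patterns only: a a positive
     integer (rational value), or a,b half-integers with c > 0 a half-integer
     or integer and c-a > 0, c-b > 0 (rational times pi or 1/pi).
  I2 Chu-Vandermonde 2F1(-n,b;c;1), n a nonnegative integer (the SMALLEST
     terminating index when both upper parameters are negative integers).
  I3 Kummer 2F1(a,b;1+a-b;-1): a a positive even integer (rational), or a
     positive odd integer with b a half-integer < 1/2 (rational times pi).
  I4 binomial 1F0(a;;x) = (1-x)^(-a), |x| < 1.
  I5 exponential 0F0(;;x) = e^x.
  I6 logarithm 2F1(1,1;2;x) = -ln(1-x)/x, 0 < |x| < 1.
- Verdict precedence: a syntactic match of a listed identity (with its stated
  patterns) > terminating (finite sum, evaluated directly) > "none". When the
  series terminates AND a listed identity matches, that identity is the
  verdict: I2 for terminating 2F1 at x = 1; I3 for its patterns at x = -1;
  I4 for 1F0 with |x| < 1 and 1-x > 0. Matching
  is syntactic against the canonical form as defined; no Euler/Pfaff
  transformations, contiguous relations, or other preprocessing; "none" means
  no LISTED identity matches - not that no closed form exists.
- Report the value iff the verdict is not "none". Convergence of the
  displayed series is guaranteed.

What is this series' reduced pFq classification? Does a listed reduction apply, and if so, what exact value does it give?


The tell: t_0 being 1/3, the two k-th powers (C = 1/3) combine into one argument.
Term ratio: r(k) = (-1) * (k-5/2) (k+3) / [(k+13/2) (k+1)] - rational in k, leading ratio (-1); with t_0 = 1/3, classification follows.

x = -1 here; the reduced form reads 2F1, upper {-5/2, 3}, lower {13/2}, C = 1/3. Verdict: this is Kummer's theorem (I3) (x = -1; c = 13/2 equals 1+a-b for upper {-5/2, 3}: listed pattern). Value: (1155/4096) * pi.


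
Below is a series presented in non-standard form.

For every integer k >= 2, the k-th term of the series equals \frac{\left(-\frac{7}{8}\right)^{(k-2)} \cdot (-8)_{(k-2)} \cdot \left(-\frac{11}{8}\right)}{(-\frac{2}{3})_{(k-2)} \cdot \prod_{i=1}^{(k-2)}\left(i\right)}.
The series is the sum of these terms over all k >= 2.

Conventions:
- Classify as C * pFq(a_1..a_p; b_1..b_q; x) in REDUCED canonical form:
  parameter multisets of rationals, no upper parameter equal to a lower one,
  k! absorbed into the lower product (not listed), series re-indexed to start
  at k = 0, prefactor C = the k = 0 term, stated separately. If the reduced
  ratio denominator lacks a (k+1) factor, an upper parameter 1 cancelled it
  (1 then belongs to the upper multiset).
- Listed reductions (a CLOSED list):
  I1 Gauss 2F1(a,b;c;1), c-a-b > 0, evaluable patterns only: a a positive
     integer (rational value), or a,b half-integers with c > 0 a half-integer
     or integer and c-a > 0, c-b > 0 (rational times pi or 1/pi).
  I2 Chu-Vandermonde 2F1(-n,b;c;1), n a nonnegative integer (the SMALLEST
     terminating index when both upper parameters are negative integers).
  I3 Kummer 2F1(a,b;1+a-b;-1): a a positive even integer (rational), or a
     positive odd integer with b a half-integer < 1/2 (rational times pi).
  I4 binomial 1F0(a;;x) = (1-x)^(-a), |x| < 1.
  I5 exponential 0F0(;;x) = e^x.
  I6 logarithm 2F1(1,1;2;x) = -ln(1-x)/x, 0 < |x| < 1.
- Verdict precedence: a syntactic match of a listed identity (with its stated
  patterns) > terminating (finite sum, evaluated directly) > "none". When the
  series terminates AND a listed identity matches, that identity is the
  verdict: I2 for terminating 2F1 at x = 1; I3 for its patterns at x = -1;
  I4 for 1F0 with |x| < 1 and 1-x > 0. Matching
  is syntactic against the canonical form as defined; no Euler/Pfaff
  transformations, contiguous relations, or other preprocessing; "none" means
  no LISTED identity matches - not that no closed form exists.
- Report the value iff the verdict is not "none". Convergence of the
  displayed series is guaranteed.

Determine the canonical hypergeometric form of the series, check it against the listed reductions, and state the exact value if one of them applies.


Structural cue: from the first term -\frac{11}{8}: the product of the first k integers (C = -11/8) is k!.
Ratio: r(k) = -\frac{7}{8} * (k-8) / [(k-\frac{2}{3}) (k+1)] - rational; roots negated = parameters, x = -\frac{7}{8}, C = -\frac{11}{8}.

With C = -\frac{11}{8}: the canonical form is 1F1(-8; -\frac{2}{3}; -\frac{7}{8}). Verdict: terminating - upper -8 stops the sum at k = 8; the 9 terms are added exactly. Hence: \frac{17837705070554237}{42434276884480}.


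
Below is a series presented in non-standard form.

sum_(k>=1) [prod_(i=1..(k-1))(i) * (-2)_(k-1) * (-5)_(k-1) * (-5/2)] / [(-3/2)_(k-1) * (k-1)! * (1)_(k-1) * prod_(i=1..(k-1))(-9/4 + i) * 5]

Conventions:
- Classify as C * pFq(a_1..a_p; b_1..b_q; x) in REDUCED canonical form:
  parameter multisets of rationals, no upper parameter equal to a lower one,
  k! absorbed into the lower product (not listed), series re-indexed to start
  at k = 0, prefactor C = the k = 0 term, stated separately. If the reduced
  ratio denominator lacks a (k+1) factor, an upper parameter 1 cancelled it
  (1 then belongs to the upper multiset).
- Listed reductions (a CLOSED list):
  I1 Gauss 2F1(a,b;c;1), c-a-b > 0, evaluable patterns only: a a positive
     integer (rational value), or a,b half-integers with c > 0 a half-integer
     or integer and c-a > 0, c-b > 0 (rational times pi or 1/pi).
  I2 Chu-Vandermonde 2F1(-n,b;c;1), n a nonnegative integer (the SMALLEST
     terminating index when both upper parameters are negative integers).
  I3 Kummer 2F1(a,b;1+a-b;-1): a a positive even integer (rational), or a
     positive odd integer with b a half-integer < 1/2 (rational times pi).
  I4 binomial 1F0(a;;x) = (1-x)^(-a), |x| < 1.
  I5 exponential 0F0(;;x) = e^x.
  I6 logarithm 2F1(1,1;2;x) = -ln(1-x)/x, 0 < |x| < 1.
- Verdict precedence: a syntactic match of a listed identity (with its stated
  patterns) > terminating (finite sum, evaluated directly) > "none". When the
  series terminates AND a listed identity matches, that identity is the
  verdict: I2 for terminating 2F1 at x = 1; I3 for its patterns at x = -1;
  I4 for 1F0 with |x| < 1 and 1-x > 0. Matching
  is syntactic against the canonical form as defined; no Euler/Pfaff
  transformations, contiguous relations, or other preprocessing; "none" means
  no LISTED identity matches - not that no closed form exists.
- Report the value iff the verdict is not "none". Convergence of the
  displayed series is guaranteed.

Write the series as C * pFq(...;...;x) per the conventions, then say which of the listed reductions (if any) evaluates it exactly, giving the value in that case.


x = 1 here; the reduced form reads 2F2, upper {-5, -2}, lower {-3/2, -5/4}, C = -1/2. Verdict: terminating - upper parameter -2 makes this a finite sum (last index 2), evaluated exactly. Sum: -275/6.

The tell: with t_0 = -1/2, the lower running product (C = -1/2) is a rising factorial.
Adjacent-term ratio: r(k) = 1 * (k-5) (k-2) / [(k-3/2) (k-5/4) (k+1)] - rational; roots negated = parameters, x = 1, C = -1/2.


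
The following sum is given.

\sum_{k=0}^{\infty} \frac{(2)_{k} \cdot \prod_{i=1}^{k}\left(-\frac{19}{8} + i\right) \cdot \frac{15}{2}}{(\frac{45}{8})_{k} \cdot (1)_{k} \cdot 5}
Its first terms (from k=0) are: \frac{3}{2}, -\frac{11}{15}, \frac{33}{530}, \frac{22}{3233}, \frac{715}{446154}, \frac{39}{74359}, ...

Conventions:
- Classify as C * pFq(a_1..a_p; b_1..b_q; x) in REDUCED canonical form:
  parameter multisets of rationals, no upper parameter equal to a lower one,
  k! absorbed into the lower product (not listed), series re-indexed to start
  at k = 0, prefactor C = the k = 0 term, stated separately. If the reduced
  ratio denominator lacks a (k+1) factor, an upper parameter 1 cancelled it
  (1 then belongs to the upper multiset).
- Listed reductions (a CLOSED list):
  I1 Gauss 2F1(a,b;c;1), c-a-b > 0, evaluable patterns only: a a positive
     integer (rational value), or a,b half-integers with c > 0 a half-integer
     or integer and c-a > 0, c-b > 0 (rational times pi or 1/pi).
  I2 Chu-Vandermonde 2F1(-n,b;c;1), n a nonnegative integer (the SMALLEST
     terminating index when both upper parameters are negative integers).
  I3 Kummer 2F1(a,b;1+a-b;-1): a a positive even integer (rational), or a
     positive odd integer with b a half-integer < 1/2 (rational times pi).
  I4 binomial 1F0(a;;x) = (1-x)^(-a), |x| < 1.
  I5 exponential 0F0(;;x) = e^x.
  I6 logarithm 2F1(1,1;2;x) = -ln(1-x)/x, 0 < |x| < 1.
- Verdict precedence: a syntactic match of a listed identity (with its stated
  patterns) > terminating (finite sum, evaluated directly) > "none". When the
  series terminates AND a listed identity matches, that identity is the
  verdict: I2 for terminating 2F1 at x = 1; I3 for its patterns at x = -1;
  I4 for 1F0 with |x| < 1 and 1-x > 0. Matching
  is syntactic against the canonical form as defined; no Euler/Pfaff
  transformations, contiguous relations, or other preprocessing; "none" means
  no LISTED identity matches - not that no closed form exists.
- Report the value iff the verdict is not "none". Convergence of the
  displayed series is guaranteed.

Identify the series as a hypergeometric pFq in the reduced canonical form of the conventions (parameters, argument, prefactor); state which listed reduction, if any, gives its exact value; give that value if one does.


Canonical form: C = \frac{3}{2} times 2F1 with upper {-\frac{11}{8}, 2}, lower {\frac{45}{8}}, x = 1. Verdict: Gauss (I1, integer-parameter pattern) applies (x = 1: the Gamma ratio telescopes since c-a-b = 5 > 0 and a = 2 in Z>0). Value: \frac{1073}{1280}.

Key step: from the first term \frac{3}{2}: the constant factors (prefactor 3/2) combine into one prefactor.
Adjacent-term ratio: r(k) = 1 * (k-\frac{11}{8}) (k+2) / [(k+\frac{45}{8}) (k+1)] ; factor over Q: parameters, x = 1, and C = \frac{3}{2}.


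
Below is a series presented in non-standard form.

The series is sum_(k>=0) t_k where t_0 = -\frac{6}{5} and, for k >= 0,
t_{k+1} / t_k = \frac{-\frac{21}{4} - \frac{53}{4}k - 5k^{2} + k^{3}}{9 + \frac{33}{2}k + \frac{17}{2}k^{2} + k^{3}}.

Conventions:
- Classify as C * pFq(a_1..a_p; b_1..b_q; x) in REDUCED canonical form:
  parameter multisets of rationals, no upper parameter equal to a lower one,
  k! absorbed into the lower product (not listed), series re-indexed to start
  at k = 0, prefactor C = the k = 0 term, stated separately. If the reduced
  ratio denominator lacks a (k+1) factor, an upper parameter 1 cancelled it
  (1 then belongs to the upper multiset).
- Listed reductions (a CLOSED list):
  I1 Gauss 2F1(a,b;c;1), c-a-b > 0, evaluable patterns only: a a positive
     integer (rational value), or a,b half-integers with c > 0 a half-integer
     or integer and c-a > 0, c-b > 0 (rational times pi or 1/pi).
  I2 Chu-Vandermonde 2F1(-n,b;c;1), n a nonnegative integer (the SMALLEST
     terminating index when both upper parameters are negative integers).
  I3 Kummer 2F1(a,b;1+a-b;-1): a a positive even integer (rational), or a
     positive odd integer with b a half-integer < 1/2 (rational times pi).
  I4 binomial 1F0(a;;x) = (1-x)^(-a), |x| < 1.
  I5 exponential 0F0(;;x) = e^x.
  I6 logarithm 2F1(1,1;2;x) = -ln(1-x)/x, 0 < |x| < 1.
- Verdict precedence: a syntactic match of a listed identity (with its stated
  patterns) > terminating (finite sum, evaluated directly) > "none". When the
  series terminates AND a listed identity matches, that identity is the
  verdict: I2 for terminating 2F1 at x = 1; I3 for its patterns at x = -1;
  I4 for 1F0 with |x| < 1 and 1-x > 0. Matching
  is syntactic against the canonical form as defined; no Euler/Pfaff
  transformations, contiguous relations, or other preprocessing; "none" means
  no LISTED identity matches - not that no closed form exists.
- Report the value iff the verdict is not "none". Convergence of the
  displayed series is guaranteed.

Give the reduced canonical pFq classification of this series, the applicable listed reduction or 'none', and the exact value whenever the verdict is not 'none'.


Classification (C = -\frac{6}{5}): 2F1 with upper {-7, \frac{1}{2}}, lower {6}, argument x = 1. Verdict: Chu-Vandermonde (I2) applies (terminating 2F1 at x = 1 with n = 7, b = 1/2, c = 6). Exact value: -\frac{96577}{122880}.

First insight: t_0 = -\frac{6}{5} here, and factor the ratio over Q (prefactor -6/5): negated roots = parameters.
Step ratio: r(k) = 1 * (k-7) (k+\frac{1}{2}) / [(k+6) (k+1)] - rational in k, leading ratio 1; with t_0 = -\frac{6}{5}, classification follows.


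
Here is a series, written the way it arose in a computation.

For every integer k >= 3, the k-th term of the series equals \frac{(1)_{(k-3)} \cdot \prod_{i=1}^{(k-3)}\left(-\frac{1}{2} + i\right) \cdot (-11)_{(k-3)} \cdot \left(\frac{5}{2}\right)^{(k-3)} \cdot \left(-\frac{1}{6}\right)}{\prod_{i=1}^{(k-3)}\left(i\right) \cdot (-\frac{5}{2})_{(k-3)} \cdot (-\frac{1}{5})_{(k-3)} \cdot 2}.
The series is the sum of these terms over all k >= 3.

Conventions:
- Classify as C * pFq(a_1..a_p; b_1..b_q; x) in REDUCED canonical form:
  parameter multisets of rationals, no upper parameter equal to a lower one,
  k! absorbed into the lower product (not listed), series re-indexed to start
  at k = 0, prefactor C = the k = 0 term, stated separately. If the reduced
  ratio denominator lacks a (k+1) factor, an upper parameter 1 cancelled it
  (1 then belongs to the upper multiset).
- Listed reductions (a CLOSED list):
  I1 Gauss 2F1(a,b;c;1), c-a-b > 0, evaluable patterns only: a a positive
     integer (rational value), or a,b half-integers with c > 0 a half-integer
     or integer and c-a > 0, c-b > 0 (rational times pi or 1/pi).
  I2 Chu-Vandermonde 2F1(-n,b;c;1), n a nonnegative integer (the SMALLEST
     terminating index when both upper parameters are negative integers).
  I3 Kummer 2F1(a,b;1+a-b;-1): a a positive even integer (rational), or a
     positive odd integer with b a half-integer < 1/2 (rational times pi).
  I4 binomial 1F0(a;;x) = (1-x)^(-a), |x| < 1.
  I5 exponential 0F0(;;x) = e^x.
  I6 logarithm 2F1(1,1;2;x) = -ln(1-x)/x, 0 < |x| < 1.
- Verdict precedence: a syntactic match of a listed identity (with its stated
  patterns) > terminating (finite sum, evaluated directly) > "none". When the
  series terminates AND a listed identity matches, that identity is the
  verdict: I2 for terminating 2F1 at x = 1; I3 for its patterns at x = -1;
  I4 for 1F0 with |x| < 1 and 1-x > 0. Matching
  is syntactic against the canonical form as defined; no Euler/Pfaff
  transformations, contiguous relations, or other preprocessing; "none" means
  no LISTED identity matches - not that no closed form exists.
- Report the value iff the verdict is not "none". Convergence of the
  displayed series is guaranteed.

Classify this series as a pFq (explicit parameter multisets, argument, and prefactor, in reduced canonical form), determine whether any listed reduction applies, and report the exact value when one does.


At argument \frac{5}{2}: a 3F2 with upper {-11, \frac{1}{2}, 1}, lower {-\frac{5}{2}, -\frac{1}{5}}, scaled by C = -\frac{1}{12}. Verdict: terminating - the sum ends at index 11 because -11 is a negative integer; exact evaluation follows. Sum: \frac{109708917020723093}{41897017344}.

Key observation: t_0 being -\frac{1}{12}, the product of the first k integers (C = -1/12, x = 5/2) is k!.
Step ratio: r(k) = \frac{5}{2} * (k-11) (k+\frac{1}{2}) (k+1) / [(k-\frac{5}{2}) (k-\frac{1}{5}) (k+1)] - rational in k, leading ratio \frac{5}{2}; with t_0 = -\frac{1}{12}, classification follows.


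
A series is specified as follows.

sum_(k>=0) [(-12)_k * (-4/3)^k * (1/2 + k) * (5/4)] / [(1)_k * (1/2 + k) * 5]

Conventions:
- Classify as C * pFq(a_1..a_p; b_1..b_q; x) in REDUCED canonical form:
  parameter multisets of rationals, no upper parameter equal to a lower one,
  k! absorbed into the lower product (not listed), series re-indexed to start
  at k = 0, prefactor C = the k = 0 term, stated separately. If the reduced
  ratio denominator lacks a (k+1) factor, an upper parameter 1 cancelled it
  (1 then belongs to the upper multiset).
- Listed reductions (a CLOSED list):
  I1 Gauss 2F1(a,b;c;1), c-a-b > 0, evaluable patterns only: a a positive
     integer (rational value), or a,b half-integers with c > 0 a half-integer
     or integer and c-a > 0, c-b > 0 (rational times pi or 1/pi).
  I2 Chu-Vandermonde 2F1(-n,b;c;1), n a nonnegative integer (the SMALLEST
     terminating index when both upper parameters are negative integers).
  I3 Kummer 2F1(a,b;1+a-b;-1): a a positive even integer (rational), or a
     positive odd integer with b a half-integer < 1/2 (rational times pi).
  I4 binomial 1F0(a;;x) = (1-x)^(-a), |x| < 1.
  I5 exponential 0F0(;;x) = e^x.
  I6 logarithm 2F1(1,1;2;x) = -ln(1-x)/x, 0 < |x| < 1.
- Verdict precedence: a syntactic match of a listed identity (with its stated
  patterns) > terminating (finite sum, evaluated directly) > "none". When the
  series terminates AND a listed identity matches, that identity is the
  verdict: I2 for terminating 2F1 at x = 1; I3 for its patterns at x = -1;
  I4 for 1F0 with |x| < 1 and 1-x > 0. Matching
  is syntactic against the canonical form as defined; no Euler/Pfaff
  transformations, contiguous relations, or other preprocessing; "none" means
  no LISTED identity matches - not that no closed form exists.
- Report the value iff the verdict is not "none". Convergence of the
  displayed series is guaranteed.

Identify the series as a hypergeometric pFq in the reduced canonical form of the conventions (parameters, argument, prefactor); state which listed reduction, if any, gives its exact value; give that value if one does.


Prefactor 1/4, argument -4/3: 1F0 with upper {-12} over lower {-}. Verdict: terminating - the sum ends at index 12 because -12 is a negative integer; exact evaluation follows. Exact value: 13841287201/2125764.

Key observation: from the first term 1/4: (1)_k (prefactor 1/4) is k! itself.
Ratio: r(k) = (-4/3) * (k-12) / [(k+1)] ; factor over Q: parameters, x = (-4/3), and C = 1/4.


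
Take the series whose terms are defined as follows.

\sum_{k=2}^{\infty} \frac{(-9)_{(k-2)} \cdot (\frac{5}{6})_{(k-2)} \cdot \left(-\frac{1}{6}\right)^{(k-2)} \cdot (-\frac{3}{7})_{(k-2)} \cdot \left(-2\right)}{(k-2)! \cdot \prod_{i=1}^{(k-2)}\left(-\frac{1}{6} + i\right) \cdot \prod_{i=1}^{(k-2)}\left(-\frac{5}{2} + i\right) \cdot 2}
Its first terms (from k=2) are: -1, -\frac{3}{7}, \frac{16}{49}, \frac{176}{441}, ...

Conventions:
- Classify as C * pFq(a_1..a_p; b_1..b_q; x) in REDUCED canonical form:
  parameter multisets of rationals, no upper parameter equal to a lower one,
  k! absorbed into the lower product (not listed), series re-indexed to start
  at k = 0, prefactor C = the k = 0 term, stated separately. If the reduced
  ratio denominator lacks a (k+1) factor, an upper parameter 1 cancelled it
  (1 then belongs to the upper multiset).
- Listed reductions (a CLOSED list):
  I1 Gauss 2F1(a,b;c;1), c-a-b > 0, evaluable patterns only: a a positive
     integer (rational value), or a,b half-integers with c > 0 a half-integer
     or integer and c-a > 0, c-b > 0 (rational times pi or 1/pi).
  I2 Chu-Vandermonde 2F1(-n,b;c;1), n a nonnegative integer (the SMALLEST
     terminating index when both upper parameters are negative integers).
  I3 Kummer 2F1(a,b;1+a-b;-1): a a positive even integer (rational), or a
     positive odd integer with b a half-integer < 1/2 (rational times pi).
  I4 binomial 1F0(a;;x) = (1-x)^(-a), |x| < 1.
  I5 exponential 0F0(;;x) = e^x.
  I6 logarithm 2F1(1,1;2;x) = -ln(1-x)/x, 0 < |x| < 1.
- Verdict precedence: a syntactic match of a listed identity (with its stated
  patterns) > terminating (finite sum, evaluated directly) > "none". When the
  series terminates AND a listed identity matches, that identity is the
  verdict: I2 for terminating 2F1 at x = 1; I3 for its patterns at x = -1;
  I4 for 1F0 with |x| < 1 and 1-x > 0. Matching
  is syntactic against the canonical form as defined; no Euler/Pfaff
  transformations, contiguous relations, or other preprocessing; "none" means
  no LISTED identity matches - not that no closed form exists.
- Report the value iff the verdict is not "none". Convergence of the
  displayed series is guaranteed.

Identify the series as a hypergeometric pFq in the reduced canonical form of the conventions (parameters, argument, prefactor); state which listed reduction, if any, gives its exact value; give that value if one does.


With C = -1: the canonical form is 2F1(-9, -\frac{3}{7}; -\frac{3}{2}; -\frac{1}{6}). Verdict: terminating - upper -9 stops the sum at k = 9; the 10 terms are added exactly. Sum: -\frac{2695051583282}{5559960326067}.

Structural cue: x = -\frac{1}{6} and the parameter 5/6 appears in both the upper and lower lists and cancels.
Step ratio: r(k) = -\frac{1}{6} * (k-9) (k-\frac{3}{7}) / [(k-\frac{3}{2}) (k+1)] - poly over poly, x = -\frac{1}{6} from leading terms; C = -1 at k = 0.


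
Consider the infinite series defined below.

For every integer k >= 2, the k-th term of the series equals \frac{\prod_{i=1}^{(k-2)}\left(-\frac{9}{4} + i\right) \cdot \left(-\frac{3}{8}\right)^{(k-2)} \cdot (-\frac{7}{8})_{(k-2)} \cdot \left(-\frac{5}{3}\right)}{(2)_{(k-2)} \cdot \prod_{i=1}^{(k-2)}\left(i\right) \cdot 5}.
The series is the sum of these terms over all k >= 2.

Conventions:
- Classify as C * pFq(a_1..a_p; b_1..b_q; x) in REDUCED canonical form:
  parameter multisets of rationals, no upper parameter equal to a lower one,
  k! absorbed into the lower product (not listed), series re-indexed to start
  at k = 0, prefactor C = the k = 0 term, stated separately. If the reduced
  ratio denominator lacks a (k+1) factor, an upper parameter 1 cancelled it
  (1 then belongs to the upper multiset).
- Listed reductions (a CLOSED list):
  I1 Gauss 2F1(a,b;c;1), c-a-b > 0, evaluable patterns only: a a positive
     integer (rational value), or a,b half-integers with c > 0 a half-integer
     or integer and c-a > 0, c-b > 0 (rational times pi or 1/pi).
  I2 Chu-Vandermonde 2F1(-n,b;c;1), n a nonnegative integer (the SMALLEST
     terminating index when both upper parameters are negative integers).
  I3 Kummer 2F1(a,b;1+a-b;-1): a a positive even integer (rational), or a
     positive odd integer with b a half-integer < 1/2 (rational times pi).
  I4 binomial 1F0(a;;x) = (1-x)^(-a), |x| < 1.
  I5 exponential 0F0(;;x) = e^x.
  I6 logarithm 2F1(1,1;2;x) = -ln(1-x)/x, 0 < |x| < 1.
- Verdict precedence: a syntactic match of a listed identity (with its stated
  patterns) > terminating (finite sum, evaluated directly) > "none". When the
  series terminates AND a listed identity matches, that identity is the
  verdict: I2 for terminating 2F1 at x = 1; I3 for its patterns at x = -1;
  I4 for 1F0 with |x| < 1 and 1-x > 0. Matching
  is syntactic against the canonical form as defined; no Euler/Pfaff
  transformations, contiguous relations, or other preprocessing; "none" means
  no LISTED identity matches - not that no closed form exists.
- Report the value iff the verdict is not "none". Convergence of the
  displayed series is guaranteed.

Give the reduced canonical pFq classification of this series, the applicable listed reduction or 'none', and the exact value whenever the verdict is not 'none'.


At argument -\frac{3}{8}: a 2F1 with upper {-\frac{5}{4}, -\frac{7}{8}}, lower {2}, scaled by C = -\frac{1}{3}. Verdict: none (x = -\frac{3}{8}): each listed identity misses the multisets {-\frac{5}{4}, -\frac{7}{8}} ; {2}.

Key step: from the first term -\frac{1}{3}: the product of the first k integers (prefactor -1/3) is k!.
Term ratio: r(k) = -\frac{3}{8} * (k-\frac{5}{4}) (k-\frac{7}{8}) / [(k+2) (k+1)] ; factor over Q: parameters, x = -\frac{3}{8}, and C = -\frac{1}{3}.


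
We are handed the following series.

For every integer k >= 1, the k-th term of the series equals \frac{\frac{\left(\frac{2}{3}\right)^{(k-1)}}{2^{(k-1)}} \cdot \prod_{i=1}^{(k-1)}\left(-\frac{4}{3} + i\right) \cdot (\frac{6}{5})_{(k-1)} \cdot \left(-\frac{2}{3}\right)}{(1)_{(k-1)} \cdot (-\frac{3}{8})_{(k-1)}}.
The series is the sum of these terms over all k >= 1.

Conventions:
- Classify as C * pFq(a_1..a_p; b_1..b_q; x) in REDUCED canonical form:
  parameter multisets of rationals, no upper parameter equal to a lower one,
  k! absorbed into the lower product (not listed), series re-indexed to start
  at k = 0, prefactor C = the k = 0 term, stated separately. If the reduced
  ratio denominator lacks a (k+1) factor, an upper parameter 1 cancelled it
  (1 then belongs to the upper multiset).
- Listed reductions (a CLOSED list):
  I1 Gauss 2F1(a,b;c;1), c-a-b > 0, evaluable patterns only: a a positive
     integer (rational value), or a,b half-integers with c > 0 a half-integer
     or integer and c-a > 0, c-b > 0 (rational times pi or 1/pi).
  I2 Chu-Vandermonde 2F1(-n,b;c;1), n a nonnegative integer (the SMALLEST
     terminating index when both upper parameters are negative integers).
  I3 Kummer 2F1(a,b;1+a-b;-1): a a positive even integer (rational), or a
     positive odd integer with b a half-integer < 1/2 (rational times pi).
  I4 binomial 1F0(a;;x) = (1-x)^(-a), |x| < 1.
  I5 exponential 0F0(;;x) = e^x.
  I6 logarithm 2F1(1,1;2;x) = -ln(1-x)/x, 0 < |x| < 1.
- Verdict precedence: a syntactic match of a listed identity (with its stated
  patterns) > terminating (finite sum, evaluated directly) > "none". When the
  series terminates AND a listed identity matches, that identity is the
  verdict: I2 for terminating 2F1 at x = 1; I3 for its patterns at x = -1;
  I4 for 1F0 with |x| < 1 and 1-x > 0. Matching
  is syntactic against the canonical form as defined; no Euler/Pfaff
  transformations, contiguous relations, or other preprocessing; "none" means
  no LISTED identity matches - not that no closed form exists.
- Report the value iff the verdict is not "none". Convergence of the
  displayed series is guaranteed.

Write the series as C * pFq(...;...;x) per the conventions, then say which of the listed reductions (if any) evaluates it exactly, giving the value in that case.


The series (x = \frac{1}{3}) is 2F1: upper {-\frac{1}{3}, \frac{6}{5}}, lower {-\frac{3}{8}}, prefactor -\frac{2}{3}. Verdict: no listed reduction: x = \frac{1}{3} and upper {-\frac{1}{3}, \frac{6}{5}} fail every I1-I6 pattern.

First insight: t_0 being -\frac{2}{3}, (1)_k (C = -2/3, x = 1/3) is k! itself.
Step ratio: r(k) = \frac{1}{3} * (k-\frac{1}{3}) (k+\frac{6}{5}) / [(k-\frac{3}{8}) (k+1)] - rational; roots negated = parameters, x = \frac{1}{3}, C = -\frac{2}{3}.


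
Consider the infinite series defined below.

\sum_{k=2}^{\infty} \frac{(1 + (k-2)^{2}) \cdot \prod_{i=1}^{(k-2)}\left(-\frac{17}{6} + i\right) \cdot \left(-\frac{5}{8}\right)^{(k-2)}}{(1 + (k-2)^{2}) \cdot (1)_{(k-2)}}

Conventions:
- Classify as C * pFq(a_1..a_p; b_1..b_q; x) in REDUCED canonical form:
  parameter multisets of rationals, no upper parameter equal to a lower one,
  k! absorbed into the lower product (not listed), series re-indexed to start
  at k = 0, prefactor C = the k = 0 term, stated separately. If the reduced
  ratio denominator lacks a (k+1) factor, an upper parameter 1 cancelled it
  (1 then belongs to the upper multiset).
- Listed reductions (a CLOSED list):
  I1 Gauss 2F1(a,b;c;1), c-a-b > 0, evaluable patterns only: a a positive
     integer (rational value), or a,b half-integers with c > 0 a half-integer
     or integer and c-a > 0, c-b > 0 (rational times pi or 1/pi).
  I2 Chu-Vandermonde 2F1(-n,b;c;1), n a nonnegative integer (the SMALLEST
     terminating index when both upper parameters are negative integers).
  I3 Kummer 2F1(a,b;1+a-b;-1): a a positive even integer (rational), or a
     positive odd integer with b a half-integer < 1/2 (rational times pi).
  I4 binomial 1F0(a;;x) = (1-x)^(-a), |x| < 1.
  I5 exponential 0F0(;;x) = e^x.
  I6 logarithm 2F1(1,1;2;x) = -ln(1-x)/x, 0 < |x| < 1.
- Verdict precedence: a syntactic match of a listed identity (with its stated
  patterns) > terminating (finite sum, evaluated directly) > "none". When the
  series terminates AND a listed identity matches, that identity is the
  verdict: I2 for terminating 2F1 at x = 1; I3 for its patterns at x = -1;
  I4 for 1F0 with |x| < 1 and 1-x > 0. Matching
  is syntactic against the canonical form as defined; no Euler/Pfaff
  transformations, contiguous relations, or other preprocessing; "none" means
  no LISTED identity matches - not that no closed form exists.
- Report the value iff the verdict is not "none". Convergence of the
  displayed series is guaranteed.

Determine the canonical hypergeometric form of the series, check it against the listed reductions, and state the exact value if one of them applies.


x = -\frac{5}{8} here; the reduced form reads 1F0, upper {-\frac{11}{6}}, lower {-}, C = 1. Verdict: this is the binomial series (I4) (the 1F0 binomial series: exponent 11/6, x = -\frac{5}{8}). Sum: \left(\frac{13}{8}\right)^{\frac{11}{6}}.

Structural cue: t_0 being 1, the running product (C = 1) telescopes to a rising factorial.
Step ratio: r(k) = -\frac{5}{8} * (k-\frac{11}{6}) / [(k+1)] ; factor over Q: parameters, x = -\frac{5}{8}, and C = 1.


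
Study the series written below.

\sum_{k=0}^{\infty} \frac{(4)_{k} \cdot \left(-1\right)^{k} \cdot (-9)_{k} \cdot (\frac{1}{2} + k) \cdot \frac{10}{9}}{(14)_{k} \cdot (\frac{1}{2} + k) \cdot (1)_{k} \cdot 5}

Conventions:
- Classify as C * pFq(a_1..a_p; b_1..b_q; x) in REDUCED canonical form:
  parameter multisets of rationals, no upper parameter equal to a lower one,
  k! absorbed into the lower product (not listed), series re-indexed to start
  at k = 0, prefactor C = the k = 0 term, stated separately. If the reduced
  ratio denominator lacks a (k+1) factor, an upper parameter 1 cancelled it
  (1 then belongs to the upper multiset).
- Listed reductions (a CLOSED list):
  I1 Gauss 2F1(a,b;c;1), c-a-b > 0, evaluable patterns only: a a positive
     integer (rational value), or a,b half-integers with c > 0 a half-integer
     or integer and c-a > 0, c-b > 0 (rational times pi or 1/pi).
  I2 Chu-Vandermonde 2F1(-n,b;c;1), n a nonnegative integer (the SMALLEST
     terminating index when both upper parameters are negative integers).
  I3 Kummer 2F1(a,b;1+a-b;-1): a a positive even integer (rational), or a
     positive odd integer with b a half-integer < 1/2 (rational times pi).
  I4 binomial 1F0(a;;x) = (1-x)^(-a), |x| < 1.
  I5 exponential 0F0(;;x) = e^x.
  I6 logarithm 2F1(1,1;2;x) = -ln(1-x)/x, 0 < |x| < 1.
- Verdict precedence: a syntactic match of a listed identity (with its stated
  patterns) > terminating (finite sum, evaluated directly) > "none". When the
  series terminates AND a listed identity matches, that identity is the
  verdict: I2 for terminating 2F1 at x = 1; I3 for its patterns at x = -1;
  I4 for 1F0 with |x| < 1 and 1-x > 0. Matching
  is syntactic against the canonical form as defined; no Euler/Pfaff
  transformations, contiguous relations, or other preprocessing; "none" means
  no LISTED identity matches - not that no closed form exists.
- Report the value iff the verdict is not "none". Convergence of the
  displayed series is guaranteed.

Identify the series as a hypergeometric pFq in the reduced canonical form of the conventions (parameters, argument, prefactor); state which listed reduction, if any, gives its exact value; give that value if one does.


This is \frac{2}{9} * 2F1(-9, 4; 14; -1) in reduced canonical form. Verdict: this is Kummer (I3) (x = -1; c = 14 equals 1+a-b for upper {-9, 4}: listed pattern). Its exact value is \frac{26}{9}.

First insight: t_0 being \frac{2}{9}, k + 1/2 divides numerator and denominator alike; prefactor 2/9 after cancelling.
Term ratio: r(k) = -1 * (k-9) (k+4) / [(k+14) (k+1)] - rational in k, leading ratio -1; with t_0 = \frac{2}{9}, classification follows.
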